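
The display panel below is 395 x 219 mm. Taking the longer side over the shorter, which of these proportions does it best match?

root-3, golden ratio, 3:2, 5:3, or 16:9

16:9

Ratio = 395 / 219 ≈ 1.804.
Distances: root-3 1.732 (Δ 0.072); golden ratio 1.618 (Δ 0.186); 3:2 1.500 (Δ 0.304); 5:3 1.667 (Δ 0.137); 16:9 1.778 (Δ 0.026).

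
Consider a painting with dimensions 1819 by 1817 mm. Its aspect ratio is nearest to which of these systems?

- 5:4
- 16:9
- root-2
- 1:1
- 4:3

Ratio = 1819 / 1817 ≈ 1.001.
Distances: 5:4 1.250 (Δ 0.249); 16:9 1.778 (Δ 0.777); root-2 1.414 (Δ 0.413); 1:1 1.000 (Δ 0.001); 4:3 1.333 (Δ 0.332).

1:1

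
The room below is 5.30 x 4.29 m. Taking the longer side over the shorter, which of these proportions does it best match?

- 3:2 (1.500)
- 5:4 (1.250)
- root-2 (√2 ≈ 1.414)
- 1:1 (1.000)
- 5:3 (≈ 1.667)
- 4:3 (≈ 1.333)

Ratio = 5.30 / 4.29 ≈ 1.235.
Distances: 3:2 1.500 (Δ 0.265); 5:4 1.250 (Δ 0.015); root-2 1.414 (Δ 0.179); 1:1 1.000 (Δ 0.235); 5:3 1.667 (Δ 0.432); 4:3 1.333 (Δ 0.098).

5:4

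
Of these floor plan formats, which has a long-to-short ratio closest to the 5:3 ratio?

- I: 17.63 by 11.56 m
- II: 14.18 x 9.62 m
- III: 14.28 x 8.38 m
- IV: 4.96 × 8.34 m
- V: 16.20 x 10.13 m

Target 5:3 ≈ 1.667.
I: 1.525 (Δ0.142)  II: 1.474 (Δ0.193)  III: 1.704 (Δ0.037)  IV: 1.681 (Δ0.014)  V: 1.599 (Δ0.068)

IV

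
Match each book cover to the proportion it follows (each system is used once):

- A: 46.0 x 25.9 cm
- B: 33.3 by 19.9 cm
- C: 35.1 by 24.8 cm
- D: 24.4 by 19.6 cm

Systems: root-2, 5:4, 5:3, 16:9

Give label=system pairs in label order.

Ratios: A ≈ 1.776; B ≈ 1.673; C ≈ 1.415; D ≈ 1.245.
Targets: root-2 ≈ 1.414; 5:4 ≈ 1.250; 5:3 ≈ 1.667; 16:9 ≈ 1.778.

A=16:9, B=5:3, C=root-2, D=5:4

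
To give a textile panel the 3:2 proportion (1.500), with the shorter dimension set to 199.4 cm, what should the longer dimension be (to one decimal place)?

3:2 = 1.50000.
Longer side = 199.4 × 1.50000 ≈ 299.100 → 299.1 cm.

299.1 cm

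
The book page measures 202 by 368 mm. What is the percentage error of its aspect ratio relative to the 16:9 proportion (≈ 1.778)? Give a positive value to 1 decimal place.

Ratio = 368 / 202 ≈ 1.8218.
Ideal 16:9 ≈ 1.7778. |1.8218 − 1.7778| / 1.7778 ≈ 2.47% → 2.5%.

2.5%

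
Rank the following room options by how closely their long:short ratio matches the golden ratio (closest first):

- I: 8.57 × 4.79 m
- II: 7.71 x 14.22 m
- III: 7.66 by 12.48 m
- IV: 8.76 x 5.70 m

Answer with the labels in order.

I: 8.57/4.79 ≈ 1.789 → |1.789 − 1.618| = 0.171
II: 14.22/7.71 ≈ 1.844 → |1.844 − 1.618| = 0.226
III: 12.48/7.66 ≈ 1.629 → |1.629 − 1.618| = 0.011
IV: 8.76/5.70 ≈ 1.537 → |1.537 − 1.618| = 0.081

III, IV, I, II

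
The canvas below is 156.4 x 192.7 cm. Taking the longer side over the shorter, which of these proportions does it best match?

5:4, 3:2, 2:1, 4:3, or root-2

5:4

Ratio = 192.7 / 156.4 ≈ 1.232.
Distances: 5:4 1.250 (Δ 0.018); 3:2 1.500 (Δ 0.268); 2:1 2.000 (Δ 0.768); 4:3 1.333 (Δ 0.101); root-2 1.414 (Δ 0.182).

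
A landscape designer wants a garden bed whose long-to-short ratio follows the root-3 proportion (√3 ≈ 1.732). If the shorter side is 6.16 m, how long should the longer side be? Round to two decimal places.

root-3 ≈ 1.73205.
Longer side = 6.16 × 1.73205 ≈ 10.6694 → 10.67 m.

10.67 m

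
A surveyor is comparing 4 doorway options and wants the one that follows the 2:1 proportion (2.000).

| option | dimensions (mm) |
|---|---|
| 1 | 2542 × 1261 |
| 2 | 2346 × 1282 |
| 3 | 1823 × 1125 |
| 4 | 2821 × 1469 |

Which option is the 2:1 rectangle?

1

Ratios (long/short): 1 ≈ 2.016; 2 ≈ 1.830; 3 ≈ 1.620; 4 ≈ 1.920.
2:1 ≈ 2.000; option 1 is nearest (Δ 0.016).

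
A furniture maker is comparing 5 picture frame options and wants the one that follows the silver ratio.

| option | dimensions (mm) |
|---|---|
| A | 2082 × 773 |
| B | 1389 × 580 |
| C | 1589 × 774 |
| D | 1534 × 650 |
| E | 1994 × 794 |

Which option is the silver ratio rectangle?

B

Ratios (long/short): A ≈ 2.693; B ≈ 2.395; C ≈ 2.053; D ≈ 2.360; E ≈ 2.511.
silver ratio ≈ 2.414; option B is nearest (Δ 0.019).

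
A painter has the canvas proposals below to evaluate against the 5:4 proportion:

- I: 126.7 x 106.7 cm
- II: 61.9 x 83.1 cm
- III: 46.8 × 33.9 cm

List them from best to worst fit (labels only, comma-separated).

I, II, III

Ratios: I = 126.7 / 106.7 ≈ 1.187; II = 83.1 / 61.9 ≈ 1.342; III = 46.8 / 33.9 ≈ 1.381.
|Δ from 1.250|: I 0.063; II 0.092; III 0.131.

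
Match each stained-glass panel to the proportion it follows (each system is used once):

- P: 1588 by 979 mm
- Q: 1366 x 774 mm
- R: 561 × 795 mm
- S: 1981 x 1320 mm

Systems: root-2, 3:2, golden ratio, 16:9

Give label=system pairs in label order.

Ratios: P ≈ 1.622; Q ≈ 1.765; R ≈ 1.417; S ≈ 1.501.
Targets: root-2 ≈ 1.414; 3:2 ≈ 1.500; golden ratio ≈ 1.618; 16:9 ≈ 1.778.

P=golden ratio, Q=16:9, R=root-2, S=3:2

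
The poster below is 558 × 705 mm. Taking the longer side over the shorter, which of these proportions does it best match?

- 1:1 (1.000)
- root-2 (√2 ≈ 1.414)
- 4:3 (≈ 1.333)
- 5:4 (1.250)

5:4

Ratio = 705 / 558 ≈ 1.263.
Distances: 1:1 1.000 (Δ 0.263); root-2 1.414 (Δ 0.151); 4:3 1.333 (Δ 0.070); 5:4 1.250 (Δ 0.013).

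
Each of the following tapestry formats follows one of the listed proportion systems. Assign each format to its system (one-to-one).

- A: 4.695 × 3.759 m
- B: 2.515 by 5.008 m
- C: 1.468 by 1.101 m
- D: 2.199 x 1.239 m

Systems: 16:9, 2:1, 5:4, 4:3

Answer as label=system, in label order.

Ratios: A ≈ 1.249; B ≈ 1.991; C ≈ 1.333; D ≈ 1.775.
Targets: 16:9 ≈ 1.778; 2:1 ≈ 2.000; 5:4 ≈ 1.250; 4:3 ≈ 1.333.

A=5:4, B=2:1, C=4:3, D=16:9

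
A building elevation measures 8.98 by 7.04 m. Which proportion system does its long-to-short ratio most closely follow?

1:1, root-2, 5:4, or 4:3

Ratio = 8.98 / 7.04 ≈ 1.276.
Distances: 1:1 1.000 (Δ 0.276); root-2 1.414 (Δ 0.138); 5:4 1.250 (Δ 0.026); 4:3 1.333 (Δ 0.057).

5:4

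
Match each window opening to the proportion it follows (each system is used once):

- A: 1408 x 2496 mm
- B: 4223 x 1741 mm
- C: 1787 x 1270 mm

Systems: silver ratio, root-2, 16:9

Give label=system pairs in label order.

A=16:9, B=silver ratio, C=root-2

A = 2496/1408 ≈ 1.773 → 16:9 (1.778)
B = 4223/1741 ≈ 2.426 → silver ratio (2.414)
C = 1787/1270 ≈ 1.407 → root-2 (1.414)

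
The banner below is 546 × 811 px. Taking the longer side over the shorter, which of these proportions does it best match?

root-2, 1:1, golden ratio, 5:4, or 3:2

3:2

811/546 ≈ 1.485. Nearest candidates are 3:2 (1.500, off by 0.015) and root-2 (1.414, off by 0.071).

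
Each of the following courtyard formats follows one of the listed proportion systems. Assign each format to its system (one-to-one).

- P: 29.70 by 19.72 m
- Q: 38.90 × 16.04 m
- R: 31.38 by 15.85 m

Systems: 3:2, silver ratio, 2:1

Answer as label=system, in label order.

Ratios: P ≈ 1.506; Q ≈ 2.425; R ≈ 1.980.
Targets: 3:2 ≈ 1.500; silver ratio ≈ 2.414; 2:1 ≈ 2.000.

P=3:2, Q=silver ratio, R=2:1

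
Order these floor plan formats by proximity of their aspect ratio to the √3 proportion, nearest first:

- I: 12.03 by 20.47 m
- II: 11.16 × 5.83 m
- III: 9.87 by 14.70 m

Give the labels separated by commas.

I: 20.47/12.03 ≈ 1.702 → |1.702 − 1.732| = 0.030
II: 11.16/5.83 ≈ 1.914 → |1.914 − 1.732| = 0.182
III: 14.70/9.87 ≈ 1.489 → |1.489 − 1.732| = 0.243

I, II, III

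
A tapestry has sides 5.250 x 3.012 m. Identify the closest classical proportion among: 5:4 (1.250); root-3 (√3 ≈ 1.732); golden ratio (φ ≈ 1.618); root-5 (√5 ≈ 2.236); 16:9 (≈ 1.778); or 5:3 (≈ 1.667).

root-3

5.250/3.012 ≈ 1.743. Nearest candidates are root-3 (1.732, off by 0.011) and 16:9 (1.778, off by 0.035).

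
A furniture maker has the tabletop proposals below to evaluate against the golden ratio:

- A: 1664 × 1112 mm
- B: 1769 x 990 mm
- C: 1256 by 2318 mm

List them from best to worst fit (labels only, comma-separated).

A, B, C

Ratios: A = 1664 / 1112 ≈ 1.496; B = 1769 / 990 ≈ 1.787; C = 2318 / 1256 ≈ 1.846.
|Δ from 1.618|: A 0.122; B 0.169; C 0.228.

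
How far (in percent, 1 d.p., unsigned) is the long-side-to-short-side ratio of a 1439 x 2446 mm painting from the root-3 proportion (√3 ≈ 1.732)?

Ratio = 2446 / 1439 ≈ 1.6998.
Ideal root-3 ≈ 1.7321. |1.6998 − 1.7321| / 1.7321 ≈ 1.86% → 1.9%.

1.9%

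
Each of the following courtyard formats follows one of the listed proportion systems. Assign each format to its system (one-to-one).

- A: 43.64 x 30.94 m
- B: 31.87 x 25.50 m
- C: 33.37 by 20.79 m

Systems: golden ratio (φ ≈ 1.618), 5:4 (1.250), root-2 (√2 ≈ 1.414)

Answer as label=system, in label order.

A=root-2, B=5:4, C=golden ratio

A = 43.64/30.94 ≈ 1.410 → root-2 (1.414)
B = 31.87/25.50 ≈ 1.250 → 5:4 (1.250)
C = 33.37/20.79 ≈ 1.605 → golden ratio (1.618)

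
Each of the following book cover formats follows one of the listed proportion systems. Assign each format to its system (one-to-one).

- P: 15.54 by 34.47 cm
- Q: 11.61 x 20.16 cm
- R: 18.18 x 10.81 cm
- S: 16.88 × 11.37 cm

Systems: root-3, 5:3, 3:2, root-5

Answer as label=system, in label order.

P=root-5, Q=root-3, R=5:3, S=3:2

P = 34.47/15.54 ≈ 2.218 → root-5 (2.236)
Q = 20.16/11.61 ≈ 1.736 → root-3 (1.732)
R = 18.18/10.81 ≈ 1.682 → 5:3 (1.667)
S = 16.88/11.37 ≈ 1.485 → 3:2 (1.500)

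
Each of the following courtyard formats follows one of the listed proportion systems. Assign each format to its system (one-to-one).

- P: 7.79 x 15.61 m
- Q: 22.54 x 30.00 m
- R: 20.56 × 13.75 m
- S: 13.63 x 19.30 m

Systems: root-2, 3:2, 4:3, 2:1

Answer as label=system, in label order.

Ratios: P ≈ 2.004; Q ≈ 1.331; R ≈ 1.495; S ≈ 1.416.
Targets: root-2 ≈ 1.414; 3:2 ≈ 1.500; 4:3 ≈ 1.333; 2:1 ≈ 2.000.

P=2:1, Q=4:3, R=3:2, S=root-2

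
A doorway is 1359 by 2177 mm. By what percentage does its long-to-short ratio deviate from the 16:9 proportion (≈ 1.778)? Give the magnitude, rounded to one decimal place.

Ratio = 2177 / 1359 ≈ 1.6019.
Ideal 16:9 ≈ 1.7778. |1.6019 − 1.7778| / 1.7778 ≈ 9.89% → 9.9%.

9.9%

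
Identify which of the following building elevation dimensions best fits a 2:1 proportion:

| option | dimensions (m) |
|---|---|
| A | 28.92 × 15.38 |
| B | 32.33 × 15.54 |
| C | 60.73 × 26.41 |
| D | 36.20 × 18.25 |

Target 2:1 ≈ 2.000.
A: 1.880 (Δ0.120)  B: 2.080 (Δ0.080)  C: 2.300 (Δ0.300)  D: 1.984 (Δ0.016)

D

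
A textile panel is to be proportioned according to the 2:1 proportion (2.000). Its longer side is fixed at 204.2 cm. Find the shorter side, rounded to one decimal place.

2:1 = 2.00000.
Shorter side = 204.2 ÷ 2.00000 ≈ 102.100 → 102.1 cm.

102.1 cm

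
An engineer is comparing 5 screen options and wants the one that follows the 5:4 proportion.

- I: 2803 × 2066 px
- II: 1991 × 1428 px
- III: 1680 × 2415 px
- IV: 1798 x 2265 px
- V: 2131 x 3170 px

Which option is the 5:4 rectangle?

Target 5:4 ≈ 1.250.
I: 1.357 (Δ0.107)  II: 1.394 (Δ0.144)  III: 1.438 (Δ0.188)  IV: 1.260 (Δ0.010)  V: 1.488 (Δ0.238)

IV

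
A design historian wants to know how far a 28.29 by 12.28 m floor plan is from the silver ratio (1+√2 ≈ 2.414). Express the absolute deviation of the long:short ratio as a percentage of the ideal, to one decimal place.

4.6%

Ratio = 28.29 / 12.28 ≈ 2.3037.
Ideal silver ratio ≈ 2.4142. |2.3037 − 2.4142| / 2.4142 ≈ 4.58% → 4.6%.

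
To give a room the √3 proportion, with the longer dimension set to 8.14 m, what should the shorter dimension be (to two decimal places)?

root-3 ≈ 1.73205.
Shorter side = 8.14 ÷ 1.73205 ≈ 4.6996 → 4.70 m.

4.70 m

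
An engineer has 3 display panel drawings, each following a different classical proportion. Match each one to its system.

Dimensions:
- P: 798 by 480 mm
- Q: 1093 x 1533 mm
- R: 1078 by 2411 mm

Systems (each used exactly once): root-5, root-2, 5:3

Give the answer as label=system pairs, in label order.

P = 798/480 ≈ 1.663 → 5:3 (1.667)
Q = 1533/1093 ≈ 1.403 → root-2 (1.414)
R = 2411/1078 ≈ 2.237 → root-5 (2.236)

P=5:3, Q=root-2, R=root-5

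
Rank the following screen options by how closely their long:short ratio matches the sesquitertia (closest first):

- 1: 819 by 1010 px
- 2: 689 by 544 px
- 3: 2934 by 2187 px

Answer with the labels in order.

3, 2, 1

Ratios: 1 = 1010 / 819 ≈ 1.233; 2 = 689 / 544 ≈ 1.267; 3 = 2934 / 2187 ≈ 1.342.
|Δ from 1.333|: 1 0.100; 2 0.066; 3 0.009.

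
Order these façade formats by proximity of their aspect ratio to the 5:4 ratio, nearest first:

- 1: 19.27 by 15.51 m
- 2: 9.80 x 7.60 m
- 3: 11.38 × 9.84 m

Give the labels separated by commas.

1, 2, 3

Ratios: 1 = 19.27 / 15.51 ≈ 1.242; 2 = 9.80 / 7.60 ≈ 1.289; 3 = 11.38 / 9.84 ≈ 1.157.
|Δ from 1.250|: 1 0.008; 2 0.039; 3 0.093.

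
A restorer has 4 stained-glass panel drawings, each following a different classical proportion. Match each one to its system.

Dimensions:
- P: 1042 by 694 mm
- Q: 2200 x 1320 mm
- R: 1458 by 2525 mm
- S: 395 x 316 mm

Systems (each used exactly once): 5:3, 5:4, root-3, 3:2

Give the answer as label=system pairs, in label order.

P = 1042/694 ≈ 1.501 → 3:2 (1.500)
Q = 2200/1320 ≈ 1.667 → 5:3 (1.667)
R = 2525/1458 ≈ 1.732 → root-3 (1.732)
S = 395/316 ≈ 1.250 → 5:4 (1.250)

P=3:2, Q=5:3, R=root-3, S=5:4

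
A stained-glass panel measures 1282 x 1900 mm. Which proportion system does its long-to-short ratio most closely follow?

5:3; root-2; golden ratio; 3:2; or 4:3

3:2

1900/1282 ≈ 1.482. Nearest candidates are 3:2 (1.500, off by 0.018) and root-2 (1.414, off by 0.068).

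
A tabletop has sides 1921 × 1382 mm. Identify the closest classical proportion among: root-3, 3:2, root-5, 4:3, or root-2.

Ratio = 1921 / 1382 ≈ 1.390.
Distances: root-3 1.732 (Δ 0.342); 3:2 1.500 (Δ 0.110); root-5 2.236 (Δ 0.846); 4:3 1.333 (Δ 0.057); root-2 1.414 (Δ 0.024).

root-2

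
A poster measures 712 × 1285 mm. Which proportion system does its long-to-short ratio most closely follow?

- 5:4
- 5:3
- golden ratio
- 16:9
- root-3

1285/712 ≈ 1.805. Nearest candidates are 16:9 (1.778, off by 0.027) and root-3 (1.732, off by 0.073).

16:9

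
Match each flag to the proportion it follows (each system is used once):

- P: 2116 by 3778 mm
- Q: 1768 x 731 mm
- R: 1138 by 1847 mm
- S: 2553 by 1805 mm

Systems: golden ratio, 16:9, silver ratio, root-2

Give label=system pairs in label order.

Ratios: P ≈ 1.785; Q ≈ 2.419; R ≈ 1.623; S ≈ 1.414.
Targets: golden ratio ≈ 1.618; 16:9 ≈ 1.778; silver ratio ≈ 2.414; root-2 ≈ 1.414.

P=16:9, Q=silver ratio, R=golden ratio, S=root-2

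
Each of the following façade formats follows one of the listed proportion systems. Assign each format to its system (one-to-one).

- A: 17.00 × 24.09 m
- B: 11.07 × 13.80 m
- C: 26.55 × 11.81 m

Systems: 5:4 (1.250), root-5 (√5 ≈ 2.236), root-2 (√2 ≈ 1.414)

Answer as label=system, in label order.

A = 24.09/17.00 ≈ 1.417 → root-2 (1.414)
B = 13.80/11.07 ≈ 1.247 → 5:4 (1.250)
C = 26.55/11.81 ≈ 2.248 → root-5 (2.236)

A=root-2, B=5:4, C=root-5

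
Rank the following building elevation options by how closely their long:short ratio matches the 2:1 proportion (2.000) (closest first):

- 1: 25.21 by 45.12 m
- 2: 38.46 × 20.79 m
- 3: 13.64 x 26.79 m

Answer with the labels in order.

1: 45.12/25.21 ≈ 1.790 → |1.790 − 2.000| = 0.210
2: 38.46/20.79 ≈ 1.850 → |1.850 − 2.000| = 0.150
3: 26.79/13.64 ≈ 1.964 → |1.964 − 2.000| = 0.036

3, 2, 1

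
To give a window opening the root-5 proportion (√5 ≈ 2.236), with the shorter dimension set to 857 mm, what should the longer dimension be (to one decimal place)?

1916.3 mm

root-5 ≈ 2.23607.
Longer side = 857 × 2.23607 ≈ 1916.312 → 1916.3 mm.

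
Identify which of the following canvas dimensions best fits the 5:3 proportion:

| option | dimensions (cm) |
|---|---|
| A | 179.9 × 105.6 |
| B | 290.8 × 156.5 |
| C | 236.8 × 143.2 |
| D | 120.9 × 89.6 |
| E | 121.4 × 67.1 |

Ratios (long/short): A ≈ 1.704; B ≈ 1.858; C ≈ 1.654; D ≈ 1.349; E ≈ 1.809.
5:3 ≈ 1.667; option C is nearest (Δ 0.013).

C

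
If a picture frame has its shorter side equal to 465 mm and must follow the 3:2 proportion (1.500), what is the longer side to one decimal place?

3:2 = 1.50000.
Longer side = 465 × 1.50000 ≈ 697.500 → 697.5 mm.

697.5 mm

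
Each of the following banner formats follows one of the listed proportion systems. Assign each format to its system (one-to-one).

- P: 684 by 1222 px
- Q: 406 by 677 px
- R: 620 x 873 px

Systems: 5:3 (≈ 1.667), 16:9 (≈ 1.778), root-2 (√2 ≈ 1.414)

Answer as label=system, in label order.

Ratios: P ≈ 1.787; Q ≈ 1.667; R ≈ 1.408.
Targets: 5:3 ≈ 1.667; 16:9 ≈ 1.778; root-2 ≈ 1.414.

P=16:9, Q=5:3, R=root-2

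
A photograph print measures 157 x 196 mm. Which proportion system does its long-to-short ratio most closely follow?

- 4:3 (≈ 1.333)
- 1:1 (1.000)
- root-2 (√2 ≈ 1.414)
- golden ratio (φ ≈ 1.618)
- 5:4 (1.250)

196/157 ≈ 1.248. Nearest candidates are 5:4 (1.250, off by 0.002) and 4:3 (1.333, off by 0.085).

5:4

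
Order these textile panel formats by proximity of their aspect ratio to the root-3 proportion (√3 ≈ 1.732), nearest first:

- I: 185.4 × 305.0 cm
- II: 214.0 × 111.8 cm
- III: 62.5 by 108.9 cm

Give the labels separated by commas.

I: 305.0/185.4 ≈ 1.645 → |1.645 − 1.732| = 0.087
II: 214.0/111.8 ≈ 1.914 → |1.914 − 1.732| = 0.182
III: 108.9/62.5 ≈ 1.742 → |1.742 − 1.732| = 0.010

III, I, II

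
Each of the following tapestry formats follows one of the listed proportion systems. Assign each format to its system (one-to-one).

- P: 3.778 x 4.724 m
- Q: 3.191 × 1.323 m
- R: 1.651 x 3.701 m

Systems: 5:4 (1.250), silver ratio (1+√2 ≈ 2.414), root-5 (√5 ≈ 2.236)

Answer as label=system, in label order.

P = 4.724/3.778 ≈ 1.250 → 5:4 (1.250)
Q = 3.191/1.323 ≈ 2.412 → silver ratio (2.414)
R = 3.701/1.651 ≈ 2.242 → root-5 (2.236)

P=5:4, Q=silver ratio, R=root-5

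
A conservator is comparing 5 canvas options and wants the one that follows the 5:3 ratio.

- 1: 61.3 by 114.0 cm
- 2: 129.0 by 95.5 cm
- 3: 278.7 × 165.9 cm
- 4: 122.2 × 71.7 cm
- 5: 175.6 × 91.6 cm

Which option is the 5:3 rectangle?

Ratios (long/short): 1 ≈ 1.860; 2 ≈ 1.351; 3 ≈ 1.680; 4 ≈ 1.704; 5 ≈ 1.917.
5:3 ≈ 1.667; option 3 is nearest (Δ 0.013).

3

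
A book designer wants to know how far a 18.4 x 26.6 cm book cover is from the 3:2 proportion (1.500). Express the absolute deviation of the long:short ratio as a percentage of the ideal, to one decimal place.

Ratio = 26.6 / 18.4 ≈ 1.4457.
Ideal 3:2 = 1.5000. |1.4457 − 1.5000| / 1.5000 ≈ 3.62% → 3.6%.

3.6%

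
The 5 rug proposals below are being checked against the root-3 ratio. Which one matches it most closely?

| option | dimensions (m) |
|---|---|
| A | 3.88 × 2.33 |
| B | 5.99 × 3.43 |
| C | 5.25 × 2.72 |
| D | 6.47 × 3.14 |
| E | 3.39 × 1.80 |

B

Ratios (long/short): A ≈ 1.665; B ≈ 1.746; C ≈ 1.930; D ≈ 2.061; E ≈ 1.883.
root-3 ≈ 1.732; option B is nearest (Δ 0.014).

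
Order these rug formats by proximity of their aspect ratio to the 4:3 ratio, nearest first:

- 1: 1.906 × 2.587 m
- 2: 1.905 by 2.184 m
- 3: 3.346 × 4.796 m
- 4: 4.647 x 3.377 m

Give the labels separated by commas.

1, 4, 3, 2

Ratios: 1 = 2.587 / 1.906 ≈ 1.357; 2 = 2.184 / 1.905 ≈ 1.146; 3 = 4.796 / 3.346 ≈ 1.433; 4 = 4.647 / 3.377 ≈ 1.376.
|Δ from 1.333|: 1 0.024; 2 0.187; 3 0.100; 4 0.043.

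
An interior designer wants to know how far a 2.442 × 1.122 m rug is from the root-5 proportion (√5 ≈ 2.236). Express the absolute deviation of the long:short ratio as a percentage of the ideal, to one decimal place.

Ratio = 2.442 / 1.122 ≈ 2.1765.
Ideal root-5 ≈ 2.2361. |2.1765 − 2.2361| / 2.2361 ≈ 2.67% → 2.7%.

2.7%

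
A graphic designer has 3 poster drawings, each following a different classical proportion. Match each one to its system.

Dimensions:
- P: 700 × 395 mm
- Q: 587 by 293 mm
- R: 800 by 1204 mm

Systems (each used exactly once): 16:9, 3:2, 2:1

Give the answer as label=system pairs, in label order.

P = 700/395 ≈ 1.772 → 16:9 (1.778)
Q = 587/293 ≈ 2.003 → 2:1 (2.000)
R = 1204/800 ≈ 1.505 → 3:2 (1.500)

P=16:9, Q=2:1, R=3:2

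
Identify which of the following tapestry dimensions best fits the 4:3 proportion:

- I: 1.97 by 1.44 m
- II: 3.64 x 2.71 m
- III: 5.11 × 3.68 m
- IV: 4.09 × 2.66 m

Target 4:3 ≈ 1.333.
I: 1.368 (Δ0.035)  II: 1.343 (Δ0.010)  III: 1.389 (Δ0.056)  IV: 1.538 (Δ0.205)

II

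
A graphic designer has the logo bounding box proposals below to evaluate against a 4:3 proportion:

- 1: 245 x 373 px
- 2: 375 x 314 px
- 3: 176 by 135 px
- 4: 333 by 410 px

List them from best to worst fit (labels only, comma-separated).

3, 4, 2, 1

1: 373/245 ≈ 1.522 → |1.522 − 1.333| = 0.189
2: 375/314 ≈ 1.194 → |1.194 − 1.333| = 0.139
3: 176/135 ≈ 1.304 → |1.304 − 1.333| = 0.029
4: 410/333 ≈ 1.231 → |1.231 − 1.333| = 0.102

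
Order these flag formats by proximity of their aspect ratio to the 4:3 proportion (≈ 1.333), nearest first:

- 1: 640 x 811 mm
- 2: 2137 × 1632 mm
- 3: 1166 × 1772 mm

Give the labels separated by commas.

2, 1, 3

1: 811/640 ≈ 1.267 → |1.267 − 1.333| = 0.066
2: 2137/1632 ≈ 1.309 → |1.309 − 1.333| = 0.024
3: 1772/1166 ≈ 1.520 → |1.520 − 1.333| = 0.187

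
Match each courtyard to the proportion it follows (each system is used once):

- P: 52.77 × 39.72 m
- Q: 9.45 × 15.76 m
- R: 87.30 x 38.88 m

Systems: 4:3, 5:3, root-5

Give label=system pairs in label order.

P=4:3, Q=5:3, R=root-5

Ratios: P ≈ 1.329; Q ≈ 1.668; R ≈ 2.245.
Targets: 4:3 ≈ 1.333; 5:3 ≈ 1.667; root-5 ≈ 2.236.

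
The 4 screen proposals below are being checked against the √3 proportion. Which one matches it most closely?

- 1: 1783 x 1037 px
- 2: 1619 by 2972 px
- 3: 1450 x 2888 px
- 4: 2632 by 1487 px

1

Target root-3 ≈ 1.732.
1: 1.719 (Δ0.013)  2: 1.836 (Δ0.104)  3: 1.992 (Δ0.260)  4: 1.770 (Δ0.038)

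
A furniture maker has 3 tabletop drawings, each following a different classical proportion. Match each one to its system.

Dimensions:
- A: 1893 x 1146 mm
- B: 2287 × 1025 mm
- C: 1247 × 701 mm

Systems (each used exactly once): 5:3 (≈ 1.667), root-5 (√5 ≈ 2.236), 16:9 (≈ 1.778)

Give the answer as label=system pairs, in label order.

A = 1893/1146 ≈ 1.652 → 5:3 (1.667)
B = 2287/1025 ≈ 2.231 → root-5 (2.236)
C = 1247/701 ≈ 1.779 → 16:9 (1.778)

A=5:3, B=root-5, C=16:9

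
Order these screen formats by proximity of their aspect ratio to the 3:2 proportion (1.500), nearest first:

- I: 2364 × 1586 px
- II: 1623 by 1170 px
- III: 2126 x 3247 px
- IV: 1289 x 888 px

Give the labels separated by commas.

I: 2364/1586 ≈ 1.491 → |1.491 − 1.500| = 0.009
II: 1623/1170 ≈ 1.387 → |1.387 − 1.500| = 0.113
III: 3247/2126 ≈ 1.527 → |1.527 − 1.500| = 0.027
IV: 1289/888 ≈ 1.452 → |1.452 − 1.500| = 0.048

I, III, IV, II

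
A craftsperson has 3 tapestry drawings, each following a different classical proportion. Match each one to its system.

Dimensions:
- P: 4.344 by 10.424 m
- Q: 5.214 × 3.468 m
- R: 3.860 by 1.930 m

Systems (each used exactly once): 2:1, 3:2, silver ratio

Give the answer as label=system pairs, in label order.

P = 10.424/4.344 ≈ 2.400 → silver ratio (2.414)
Q = 5.214/3.468 ≈ 1.503 → 3:2 (1.500)
R = 3.860/1.930 ≈ 2.000 → 2:1 (2.000)

P=silver ratio, Q=3:2, R=2:1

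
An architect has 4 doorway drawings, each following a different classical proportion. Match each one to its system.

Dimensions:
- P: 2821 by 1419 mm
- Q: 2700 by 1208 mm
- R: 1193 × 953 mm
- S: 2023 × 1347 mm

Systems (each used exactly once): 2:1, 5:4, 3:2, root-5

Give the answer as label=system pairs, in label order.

P=2:1, Q=root-5, R=5:4, S=3:2

P = 2821/1419 ≈ 1.988 → 2:1 (2.000)
Q = 2700/1208 ≈ 2.235 → root-5 (2.236)
R = 1193/953 ≈ 1.252 → 5:4 (1.250)
S = 2023/1347 ≈ 1.502 → 3:2 (1.500)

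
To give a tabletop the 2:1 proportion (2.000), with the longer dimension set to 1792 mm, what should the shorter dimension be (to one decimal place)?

2:1 = 2.00000.
Shorter side = 1792 ÷ 2.00000 ≈ 896.000 → 896.0 mm.

896.0 mm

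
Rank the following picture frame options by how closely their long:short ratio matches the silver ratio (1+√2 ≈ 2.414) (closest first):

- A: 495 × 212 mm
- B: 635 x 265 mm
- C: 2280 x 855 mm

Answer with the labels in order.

Ratios: A = 495 / 212 ≈ 2.335; B = 635 / 265 ≈ 2.396; C = 2280 / 855 ≈ 2.667.
|Δ from 2.414|: A 0.079; B 0.018; C 0.253.

B, A, C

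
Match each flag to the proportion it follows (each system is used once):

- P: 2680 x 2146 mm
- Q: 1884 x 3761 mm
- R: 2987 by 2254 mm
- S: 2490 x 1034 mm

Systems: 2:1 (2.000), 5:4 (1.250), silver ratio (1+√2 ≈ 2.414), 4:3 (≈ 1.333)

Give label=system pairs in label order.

P=5:4, Q=2:1, R=4:3, S=silver ratio

P = 2680/2146 ≈ 1.249 → 5:4 (1.250)
Q = 3761/1884 ≈ 1.996 → 2:1 (2.000)
R = 2987/2254 ≈ 1.325 → 4:3 (1.333)
S = 2490/1034 ≈ 2.408 → silver ratio (2.414)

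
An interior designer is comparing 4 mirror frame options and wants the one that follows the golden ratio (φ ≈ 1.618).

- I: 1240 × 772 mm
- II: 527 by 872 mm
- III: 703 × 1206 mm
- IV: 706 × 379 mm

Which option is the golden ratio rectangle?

I

Target golden ratio ≈ 1.618.
I: 1.606 (Δ0.012)  II: 1.655 (Δ0.037)  III: 1.716 (Δ0.098)  IV: 1.863 (Δ0.245)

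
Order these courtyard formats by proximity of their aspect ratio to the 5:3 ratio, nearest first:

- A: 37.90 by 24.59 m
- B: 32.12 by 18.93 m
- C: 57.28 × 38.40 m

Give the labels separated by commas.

B, A, C

A: 37.90/24.59 ≈ 1.541 → |1.541 − 1.667| = 0.126
B: 32.12/18.93 ≈ 1.697 → |1.697 − 1.667| = 0.030
C: 57.28/38.40 ≈ 1.492 → |1.492 − 1.667| = 0.175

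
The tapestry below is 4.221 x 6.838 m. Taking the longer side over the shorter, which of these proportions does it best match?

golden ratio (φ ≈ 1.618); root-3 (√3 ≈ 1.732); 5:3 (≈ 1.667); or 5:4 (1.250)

6.838/4.221 ≈ 1.620. Nearest candidates are golden ratio (1.618, off by 0.002) and 5:3 (1.667, off by 0.047).

golden ratio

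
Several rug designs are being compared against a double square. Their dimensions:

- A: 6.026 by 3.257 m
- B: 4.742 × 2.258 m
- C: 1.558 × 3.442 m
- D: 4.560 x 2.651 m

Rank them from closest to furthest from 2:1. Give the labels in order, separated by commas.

A: 6.026/3.257 ≈ 1.850 → |1.850 − 2.000| = 0.150
B: 4.742/2.258 ≈ 2.100 → |2.100 − 2.000| = 0.100
C: 3.442/1.558 ≈ 2.209 → |2.209 − 2.000| = 0.209
D: 4.560/2.651 ≈ 1.720 → |1.720 − 2.000| = 0.280

B, A, C, D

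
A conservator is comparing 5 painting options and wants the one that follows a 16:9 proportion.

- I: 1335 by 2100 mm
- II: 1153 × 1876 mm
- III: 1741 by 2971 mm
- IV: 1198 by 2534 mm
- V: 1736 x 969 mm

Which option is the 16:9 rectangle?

V

Target 16:9 ≈ 1.778.
I: 1.573 (Δ0.205)  II: 1.627 (Δ0.151)  III: 1.706 (Δ0.072)  IV: 2.115 (Δ0.337)  V: 1.792 (Δ0.014)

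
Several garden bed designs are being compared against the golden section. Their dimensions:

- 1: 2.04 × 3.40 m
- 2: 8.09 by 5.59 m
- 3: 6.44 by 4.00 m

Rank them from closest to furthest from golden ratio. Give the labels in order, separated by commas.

1: 3.40/2.04 ≈ 1.667 → |1.667 − 1.618| = 0.049
2: 8.09/5.59 ≈ 1.447 → |1.447 − 1.618| = 0.171
3: 6.44/4.00 ≈ 1.610 → |1.610 − 1.618| = 0.008

3, 1, 2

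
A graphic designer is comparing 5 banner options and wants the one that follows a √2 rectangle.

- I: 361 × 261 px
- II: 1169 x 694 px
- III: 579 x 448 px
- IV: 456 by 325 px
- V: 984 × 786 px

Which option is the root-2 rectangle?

IV

Target root-2 ≈ 1.414.
I: 1.383 (Δ0.031)  II: 1.684 (Δ0.270)  III: 1.292 (Δ0.122)  IV: 1.403 (Δ0.011)  V: 1.252 (Δ0.162)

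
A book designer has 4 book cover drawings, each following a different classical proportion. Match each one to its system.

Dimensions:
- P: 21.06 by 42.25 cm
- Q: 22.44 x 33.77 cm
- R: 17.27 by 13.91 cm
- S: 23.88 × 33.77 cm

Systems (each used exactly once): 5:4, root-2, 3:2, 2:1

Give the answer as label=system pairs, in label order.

P=2:1, Q=3:2, R=5:4, S=root-2

P = 42.25/21.06 ≈ 2.006 → 2:1 (2.000)
Q = 33.77/22.44 ≈ 1.505 → 3:2 (1.500)
R = 17.27/13.91 ≈ 1.242 → 5:4 (1.250)
S = 33.77/23.88 ≈ 1.414 → root-2 (1.414)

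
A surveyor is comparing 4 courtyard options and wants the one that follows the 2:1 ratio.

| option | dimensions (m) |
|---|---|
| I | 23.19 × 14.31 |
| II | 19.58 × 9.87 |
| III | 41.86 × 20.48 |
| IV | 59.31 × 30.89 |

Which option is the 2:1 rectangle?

II

Target 2:1 ≈ 2.000.
I: 1.621 (Δ0.379)  II: 1.984 (Δ0.016)  III: 2.044 (Δ0.044)  IV: 1.920 (Δ0.080)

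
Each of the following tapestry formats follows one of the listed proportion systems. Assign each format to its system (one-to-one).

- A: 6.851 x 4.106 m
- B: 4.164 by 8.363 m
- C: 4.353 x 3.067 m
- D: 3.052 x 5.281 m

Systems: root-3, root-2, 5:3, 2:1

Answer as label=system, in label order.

A=5:3, B=2:1, C=root-2, D=root-3

Ratios: A ≈ 1.669; B ≈ 2.008; C ≈ 1.419; D ≈ 1.730.
Targets: root-3 ≈ 1.732; root-2 ≈ 1.414; 5:3 ≈ 1.667; 2:1 ≈ 2.000.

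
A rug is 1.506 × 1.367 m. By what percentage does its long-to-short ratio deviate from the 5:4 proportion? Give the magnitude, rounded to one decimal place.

Ratio = 1.506 / 1.367 ≈ 1.1017.
Ideal 5:4 = 1.2500. |1.1017 − 1.2500| / 1.2500 ≈ 11.86% → 11.9%.

11.9%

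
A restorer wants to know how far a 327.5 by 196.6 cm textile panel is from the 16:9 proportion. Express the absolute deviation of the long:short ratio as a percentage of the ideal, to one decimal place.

Ratio = 327.5 / 196.6 ≈ 1.6658.
Ideal 16:9 ≈ 1.7778. |1.6658 − 1.7778| / 1.7778 ≈ 6.30% → 6.3%.

6.3%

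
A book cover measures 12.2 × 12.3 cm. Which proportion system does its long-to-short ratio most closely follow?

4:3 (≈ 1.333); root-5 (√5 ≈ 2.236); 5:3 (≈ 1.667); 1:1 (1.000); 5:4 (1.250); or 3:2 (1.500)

1:1

12.3/12.2 ≈ 1.008. Nearest candidates are 1:1 (1.000, off by 0.008) and 5:4 (1.250, off by 0.242).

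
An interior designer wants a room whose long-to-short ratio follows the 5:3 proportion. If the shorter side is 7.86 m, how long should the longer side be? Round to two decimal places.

13.10 m

5:3 ≈ 1.66667.
Longer side = 7.86 × 1.66667 ≈ 13.1000 → 13.10 m.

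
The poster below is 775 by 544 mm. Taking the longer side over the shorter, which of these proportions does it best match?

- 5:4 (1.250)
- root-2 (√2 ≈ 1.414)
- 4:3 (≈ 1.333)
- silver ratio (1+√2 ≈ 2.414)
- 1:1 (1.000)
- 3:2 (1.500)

root-2

Ratio = 775 / 544 ≈ 1.425.
Distances: 5:4 1.250 (Δ 0.175); root-2 1.414 (Δ 0.011); 4:3 1.333 (Δ 0.092); silver ratio 2.414 (Δ 0.989); 1:1 1.000 (Δ 0.425); 3:2 1.500 (Δ 0.075).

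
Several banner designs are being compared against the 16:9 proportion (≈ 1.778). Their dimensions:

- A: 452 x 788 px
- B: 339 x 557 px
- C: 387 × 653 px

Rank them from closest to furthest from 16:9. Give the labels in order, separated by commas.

Ratios: A = 788 / 452 ≈ 1.743; B = 557 / 339 ≈ 1.643; C = 653 / 387 ≈ 1.687.
|Δ from 1.778|: A 0.035; B 0.135; C 0.091.

A, C, B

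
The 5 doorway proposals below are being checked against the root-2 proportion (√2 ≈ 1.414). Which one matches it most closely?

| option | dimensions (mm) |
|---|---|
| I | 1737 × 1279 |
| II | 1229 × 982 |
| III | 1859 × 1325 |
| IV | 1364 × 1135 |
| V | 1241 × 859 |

III

Target root-2 ≈ 1.414.
I: 1.358 (Δ0.056)  II: 1.252 (Δ0.162)  III: 1.403 (Δ0.011)  IV: 1.202 (Δ0.212)  V: 1.445 (Δ0.031)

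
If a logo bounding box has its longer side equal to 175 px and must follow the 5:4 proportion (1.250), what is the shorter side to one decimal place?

5:4 = 1.25000.
Shorter side = 175 ÷ 1.25000 ≈ 140.000 → 140.0 px.

140.0 px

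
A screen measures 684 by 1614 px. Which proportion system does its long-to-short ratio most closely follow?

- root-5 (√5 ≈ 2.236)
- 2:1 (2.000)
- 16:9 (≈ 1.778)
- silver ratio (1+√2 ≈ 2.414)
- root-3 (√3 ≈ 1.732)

1614/684 ≈ 2.360. Nearest candidates are silver ratio (2.414, off by 0.054) and root-5 (2.236, off by 0.124).

silver ratio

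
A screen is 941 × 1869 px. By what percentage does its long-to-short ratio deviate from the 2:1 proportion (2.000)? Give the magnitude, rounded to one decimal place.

Ratio = 1869 / 941 ≈ 1.9862.
Ideal 2:1 = 2.0000. |1.9862 − 2.0000| / 2.0000 ≈ 0.69% → 0.7%.

0.7%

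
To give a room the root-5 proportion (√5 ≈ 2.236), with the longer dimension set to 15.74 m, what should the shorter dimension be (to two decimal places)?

root-5 ≈ 2.23607.
Shorter side = 15.74 ÷ 2.23607 ≈ 7.0391 → 7.04 m.

7.04 m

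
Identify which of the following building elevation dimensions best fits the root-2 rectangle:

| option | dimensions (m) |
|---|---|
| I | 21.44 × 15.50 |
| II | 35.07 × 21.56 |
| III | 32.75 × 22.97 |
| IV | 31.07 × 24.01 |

III

Ratios (long/short): I ≈ 1.383; II ≈ 1.627; III ≈ 1.426; IV ≈ 1.294.
root-2 ≈ 1.414; option III is nearest (Δ 0.012).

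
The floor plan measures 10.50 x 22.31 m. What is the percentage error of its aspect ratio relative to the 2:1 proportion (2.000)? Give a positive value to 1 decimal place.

Ratio = 22.31 / 10.50 ≈ 2.1248.
Ideal 2:1 = 2.0000. |2.1248 − 2.0000| / 2.0000 ≈ 6.24% → 6.2%.

6.2%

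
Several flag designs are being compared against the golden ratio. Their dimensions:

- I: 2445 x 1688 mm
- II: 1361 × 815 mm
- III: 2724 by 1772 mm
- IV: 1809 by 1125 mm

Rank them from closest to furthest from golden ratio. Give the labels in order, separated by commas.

IV, II, III, I

I: 2445/1688 ≈ 1.448 → |1.448 − 1.618| = 0.170
II: 1361/815 ≈ 1.670 → |1.670 − 1.618| = 0.052
III: 2724/1772 ≈ 1.537 → |1.537 − 1.618| = 0.081
IV: 1809/1125 ≈ 1.608 → |1.608 − 1.618| = 0.010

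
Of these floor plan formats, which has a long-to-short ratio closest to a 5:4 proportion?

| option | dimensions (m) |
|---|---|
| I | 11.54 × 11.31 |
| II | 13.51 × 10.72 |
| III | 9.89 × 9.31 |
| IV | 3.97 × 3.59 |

Target 5:4 ≈ 1.250.
I: 1.020 (Δ0.230)  II: 1.260 (Δ0.010)  III: 1.062 (Δ0.188)  IV: 1.106 (Δ0.144)

II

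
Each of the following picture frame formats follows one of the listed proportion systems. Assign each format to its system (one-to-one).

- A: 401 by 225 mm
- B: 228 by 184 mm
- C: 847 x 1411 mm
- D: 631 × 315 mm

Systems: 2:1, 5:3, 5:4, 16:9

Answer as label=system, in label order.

A=16:9, B=5:4, C=5:3, D=2:1

Ratios: A ≈ 1.782; B ≈ 1.239; C ≈ 1.666; D ≈ 2.003.
Targets: 2:1 ≈ 2.000; 5:3 ≈ 1.667; 5:4 ≈ 1.250; 16:9 ≈ 1.778.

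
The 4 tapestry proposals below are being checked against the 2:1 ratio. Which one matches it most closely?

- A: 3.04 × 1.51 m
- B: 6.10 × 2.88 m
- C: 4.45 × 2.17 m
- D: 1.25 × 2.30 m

Ratios (long/short): A ≈ 2.013; B ≈ 2.118; C ≈ 2.051; D ≈ 1.840.
2:1 ≈ 2.000; option A is nearest (Δ 0.013).

A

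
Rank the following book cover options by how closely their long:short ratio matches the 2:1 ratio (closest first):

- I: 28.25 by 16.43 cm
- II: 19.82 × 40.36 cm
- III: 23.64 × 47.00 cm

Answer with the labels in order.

III, II, I

I: 28.25/16.43 ≈ 1.719 → |1.719 − 2.000| = 0.281
II: 40.36/19.82 ≈ 2.036 → |2.036 − 2.000| = 0.036
III: 47.00/23.64 ≈ 1.988 → |1.988 − 2.000| = 0.012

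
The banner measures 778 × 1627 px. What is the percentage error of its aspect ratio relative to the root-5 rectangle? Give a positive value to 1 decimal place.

Ratio = 1627 / 778 ≈ 2.0913.
Ideal root-5 ≈ 2.2361. |2.0913 − 2.2361| / 2.2361 ≈ 6.48% → 6.5%.

6.5%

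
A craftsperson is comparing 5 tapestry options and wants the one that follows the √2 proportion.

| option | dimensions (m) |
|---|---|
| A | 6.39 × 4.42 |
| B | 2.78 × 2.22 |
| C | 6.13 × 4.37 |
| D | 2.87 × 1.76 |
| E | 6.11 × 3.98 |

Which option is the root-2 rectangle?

Target root-2 ≈ 1.414.
A: 1.446 (Δ0.032)  B: 1.252 (Δ0.162)  C: 1.403 (Δ0.011)  D: 1.631 (Δ0.217)  E: 1.535 (Δ0.121)

C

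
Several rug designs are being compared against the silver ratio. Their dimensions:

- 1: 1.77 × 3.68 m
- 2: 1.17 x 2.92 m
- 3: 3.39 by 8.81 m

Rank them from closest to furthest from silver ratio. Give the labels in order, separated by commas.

1: 3.68/1.77 ≈ 2.079 → |2.079 − 2.414| = 0.335
2: 2.92/1.17 ≈ 2.496 → |2.496 − 2.414| = 0.082
3: 8.81/3.39 ≈ 2.599 → |2.599 − 2.414| = 0.185

2, 3, 1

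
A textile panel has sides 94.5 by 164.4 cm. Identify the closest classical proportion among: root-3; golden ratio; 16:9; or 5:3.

Ratio = 164.4 / 94.5 ≈ 1.740.
Distances: root-3 1.732 (Δ 0.008); golden ratio 1.618 (Δ 0.122); 16:9 1.778 (Δ 0.038); 5:3 1.667 (Δ 0.073).

root-3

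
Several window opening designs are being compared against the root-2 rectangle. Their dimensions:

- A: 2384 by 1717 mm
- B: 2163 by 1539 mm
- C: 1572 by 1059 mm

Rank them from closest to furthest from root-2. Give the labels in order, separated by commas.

B, A, C

A: 2384/1717 ≈ 1.388 → |1.388 − 1.414| = 0.026
B: 2163/1539 ≈ 1.405 → |1.405 − 1.414| = 0.009
C: 1572/1059 ≈ 1.484 → |1.484 − 1.414| = 0.070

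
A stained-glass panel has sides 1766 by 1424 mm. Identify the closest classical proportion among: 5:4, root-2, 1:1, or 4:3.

5:4

Ratio = 1766 / 1424 ≈ 1.240.
Distances: 5:4 1.250 (Δ 0.010); root-2 1.414 (Δ 0.174); 1:1 1.000 (Δ 0.240); 4:3 1.333 (Δ 0.093).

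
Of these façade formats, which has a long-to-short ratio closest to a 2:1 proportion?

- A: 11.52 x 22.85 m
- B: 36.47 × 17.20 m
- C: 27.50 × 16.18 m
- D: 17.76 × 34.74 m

Ratios (long/short): A ≈ 1.984; B ≈ 2.120; C ≈ 1.700; D ≈ 1.956.
2:1 ≈ 2.000; option A is nearest (Δ 0.016).

A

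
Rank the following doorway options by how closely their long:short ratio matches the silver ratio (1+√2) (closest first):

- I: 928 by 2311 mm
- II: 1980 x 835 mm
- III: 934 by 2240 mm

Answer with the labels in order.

III, II, I

I: 2311/928 ≈ 2.490 → |2.490 − 2.414| = 0.076
II: 1980/835 ≈ 2.371 → |2.371 − 2.414| = 0.043
III: 2240/934 ≈ 2.398 → |2.398 − 2.414| = 0.016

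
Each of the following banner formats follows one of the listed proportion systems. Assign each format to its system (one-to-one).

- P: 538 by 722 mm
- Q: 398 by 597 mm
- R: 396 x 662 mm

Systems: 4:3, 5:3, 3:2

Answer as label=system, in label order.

P=4:3, Q=3:2, R=5:3

P = 722/538 ≈ 1.342 → 4:3 (1.333)
Q = 597/398 ≈ 1.500 → 3:2 (1.500)
R = 662/396 ≈ 1.672 → 5:3 (1.667)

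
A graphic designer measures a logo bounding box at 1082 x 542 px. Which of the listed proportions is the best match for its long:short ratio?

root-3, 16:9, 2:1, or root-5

2:1

1082/542 ≈ 1.996. Nearest candidates are 2:1 (2.000, off by 0.004) and 16:9 (1.778, off by 0.218).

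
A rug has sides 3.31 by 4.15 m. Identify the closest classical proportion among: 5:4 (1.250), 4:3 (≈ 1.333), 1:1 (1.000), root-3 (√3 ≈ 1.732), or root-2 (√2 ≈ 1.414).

4.15/3.31 ≈ 1.254. Nearest candidates are 5:4 (1.250, off by 0.004) and 4:3 (1.333, off by 0.079).

5:4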